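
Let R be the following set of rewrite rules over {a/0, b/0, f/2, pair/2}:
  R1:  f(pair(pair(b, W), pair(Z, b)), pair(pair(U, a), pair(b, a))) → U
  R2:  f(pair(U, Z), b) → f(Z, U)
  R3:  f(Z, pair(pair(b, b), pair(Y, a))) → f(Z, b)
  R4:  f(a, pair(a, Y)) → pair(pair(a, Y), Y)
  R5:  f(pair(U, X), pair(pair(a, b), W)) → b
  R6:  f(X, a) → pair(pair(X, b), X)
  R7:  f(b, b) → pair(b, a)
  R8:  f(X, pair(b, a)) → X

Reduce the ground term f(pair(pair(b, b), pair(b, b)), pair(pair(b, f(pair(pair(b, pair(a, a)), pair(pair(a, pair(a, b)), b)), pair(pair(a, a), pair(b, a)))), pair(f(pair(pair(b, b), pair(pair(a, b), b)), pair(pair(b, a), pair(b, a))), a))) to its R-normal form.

b

1. f(pair(pair(b, b), pair(b, b)), pair(pair(b, f(pair(pair(b, pair(a, a)), pair(pair(a, pair(a, b)), b)), pair(pair(a, a), pair(b, a)))), pair(f(pair(pair(b, b), pair(pair(a, b), b)), pair(pair(b, a), pair(b, a))), a)))  →  f(pair(pair(b, b), pair(b, b)), pair(pair(b, a), pair(f(pair(pair(b, b), pair(pair(a, b), b)), pair(pair(b, a), pair(b, a))), a)))   [R1 at 2.1.2]
2. f(pair(pair(b, b), pair(b, b)), pair(pair(b, a), pair(f(pair(pair(b, b), pair(pair(a, b), b)), pair(pair(b, a), pair(b, a))), a)))  →  f(pair(pair(b, b), pair(b, b)), pair(pair(b, a), pair(b, a)))   [R1 at 2.2.1]
3. f(pair(pair(b, b), pair(b, b)), pair(pair(b, a), pair(b, a)))  →  b   [R1 at ε]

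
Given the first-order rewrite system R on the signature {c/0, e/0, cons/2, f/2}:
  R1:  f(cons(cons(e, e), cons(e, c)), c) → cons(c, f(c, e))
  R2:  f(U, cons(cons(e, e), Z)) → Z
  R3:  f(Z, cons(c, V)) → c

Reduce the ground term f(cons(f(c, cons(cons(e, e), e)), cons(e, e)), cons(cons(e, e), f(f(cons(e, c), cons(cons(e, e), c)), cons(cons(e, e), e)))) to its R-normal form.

e

1. f(cons(f(c, cons(cons(e, e), e)), cons(e, e)), cons(cons(e, e), f(f(cons(e, c), cons(cons(e, e), c)), cons(cons(e, e), e))))  →  f(f(cons(e, c), cons(cons(e, e), c)), cons(cons(e, e), e))   [R2 at ε]
2. f(f(cons(e, c), cons(cons(e, e), c)), cons(cons(e, e), e))  →  e   [R2 at ε]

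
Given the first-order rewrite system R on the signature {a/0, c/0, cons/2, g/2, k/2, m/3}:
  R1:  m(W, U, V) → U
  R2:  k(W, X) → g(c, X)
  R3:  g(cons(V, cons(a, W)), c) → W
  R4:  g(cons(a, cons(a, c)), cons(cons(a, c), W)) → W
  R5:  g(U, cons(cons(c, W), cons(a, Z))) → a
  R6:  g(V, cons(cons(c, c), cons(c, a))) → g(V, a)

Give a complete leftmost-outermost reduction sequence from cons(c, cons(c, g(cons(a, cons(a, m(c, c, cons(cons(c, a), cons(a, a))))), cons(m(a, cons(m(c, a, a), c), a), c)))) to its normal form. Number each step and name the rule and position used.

cons(c, cons(c, c))

1. cons(c, cons(c, g(cons(a, cons(a, m(c, c, cons(cons(c, a), cons(a, a))))), cons(m(a, cons(m(c, a, a), c), a), c))))  →  cons(c, cons(c, g(cons(a, cons(a, c)), cons(m(a, cons(m(c, a, a), c), a), c))))   [R1 at 2.2.1.2.2]
2. cons(c, cons(c, g(cons(a, cons(a, c)), cons(m(a, cons(m(c, a, a), c), a), c))))  →  cons(c, cons(c, g(cons(a, cons(a, c)), cons(cons(m(c, a, a), c), c))))   [R1 at 2.2.2.1]
3. cons(c, cons(c, g(cons(a, cons(a, c)), cons(cons(m(c, a, a), c), c))))  →  cons(c, cons(c, g(cons(a, cons(a, c)), cons(cons(a, c), c))))   [R1 at 2.2.2.1.1]
4. cons(c, cons(c, g(cons(a, cons(a, c)), cons(cons(a, c), c))))  →  cons(c, cons(c, c))   [R4 at 2.2]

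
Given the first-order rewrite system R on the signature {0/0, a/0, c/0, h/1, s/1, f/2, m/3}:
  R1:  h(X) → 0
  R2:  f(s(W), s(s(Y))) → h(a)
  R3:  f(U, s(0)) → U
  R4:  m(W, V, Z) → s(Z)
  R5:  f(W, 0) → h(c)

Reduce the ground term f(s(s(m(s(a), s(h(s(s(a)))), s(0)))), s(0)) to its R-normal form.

1. f(s(s(m(s(a), s(h(s(s(a)))), s(0)))), s(0))  →  s(s(m(s(a), s(h(s(s(a)))), s(0))))   [R3 at ε]
2. s(s(m(s(a), s(h(s(s(a)))), s(0))))  →  s(s(s(s(0))))   [R4 at 1.1]

s(s(s(s(0))))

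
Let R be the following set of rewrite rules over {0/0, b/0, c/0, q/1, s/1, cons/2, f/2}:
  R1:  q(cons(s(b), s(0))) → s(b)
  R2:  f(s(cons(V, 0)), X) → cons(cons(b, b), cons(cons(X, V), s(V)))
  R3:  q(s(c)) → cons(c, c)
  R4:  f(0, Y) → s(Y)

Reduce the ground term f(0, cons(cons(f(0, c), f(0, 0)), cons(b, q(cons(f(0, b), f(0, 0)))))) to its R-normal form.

s(cons(cons(s(c), s(0)), cons(b, s(b))))

1. f(0, cons(cons(f(0, c), f(0, 0)), cons(b, q(cons(f(0, b), f(0, 0))))))  →  s(cons(cons(f(0, c), f(0, 0)), cons(b, q(cons(f(0, b), f(0, 0))))))   [R4 at ε]
2. s(cons(cons(f(0, c), f(0, 0)), cons(b, q(cons(f(0, b), f(0, 0))))))  →  s(cons(cons(s(c), f(0, 0)), cons(b, q(cons(f(0, b), f(0, 0))))))   [R4 at 1.1.1]
3. s(cons(cons(s(c), f(0, 0)), cons(b, q(cons(f(0, b), f(0, 0))))))  →  s(cons(cons(s(c), s(0)), cons(b, q(cons(f(0, b), f(0, 0))))))   [R4 at 1.1.2]
4. s(cons(cons(s(c), s(0)), cons(b, q(cons(f(0, b), f(0, 0))))))  →  s(cons(cons(s(c), s(0)), cons(b, q(cons(s(b), f(0, 0))))))   [R4 at 1.2.2.1.1]
5. s(cons(cons(s(c), s(0)), cons(b, q(cons(s(b), f(0, 0))))))  →  s(cons(cons(s(c), s(0)), cons(b, q(cons(s(b), s(0))))))   [R4 at 1.2.2.1.2]
6. s(cons(cons(s(c), s(0)), cons(b, q(cons(s(b), s(0))))))  →  s(cons(cons(s(c), s(0)), cons(b, s(b))))   [R1 at 1.2.2]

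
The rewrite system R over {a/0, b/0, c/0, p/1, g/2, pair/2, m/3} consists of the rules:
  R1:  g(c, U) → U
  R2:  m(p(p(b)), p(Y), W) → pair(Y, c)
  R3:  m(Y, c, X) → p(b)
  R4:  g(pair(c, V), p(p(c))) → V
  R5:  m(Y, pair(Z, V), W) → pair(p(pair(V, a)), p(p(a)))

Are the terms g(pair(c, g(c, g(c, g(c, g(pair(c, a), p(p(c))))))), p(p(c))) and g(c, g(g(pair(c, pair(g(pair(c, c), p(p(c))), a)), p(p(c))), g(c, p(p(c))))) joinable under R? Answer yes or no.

Reduce t₁ = g(pair(c, g(c, g(c, g(c, g(pair(c, a), p(p(c))))))), p(p(c))):
1. g(pair(c, g(c, g(c, g(c, g(pair(c, a), p(p(c))))))), p(p(c)))  →  g(c, g(c, g(c, g(pair(c, a), p(p(c))))))   [R4 at ε]
2. g(c, g(c, g(c, g(pair(c, a), p(p(c))))))  →  g(c, g(c, g(pair(c, a), p(p(c)))))   [R1 at ε]
3. g(c, g(c, g(pair(c, a), p(p(c)))))  →  g(c, g(pair(c, a), p(p(c))))   [R1 at ε]
4. g(c, g(pair(c, a), p(p(c))))  →  g(pair(c, a), p(p(c)))   [R1 at ε]
5. g(pair(c, a), p(p(c)))  →  a   [R4 at ε]

Reduce t₂ = g(c, g(g(pair(c, pair(g(pair(c, c), p(p(c))), a)), p(p(c))), g(c, p(p(c))))):
1. g(c, g(g(pair(c, pair(g(pair(c, c), p(p(c))), a)), p(p(c))), g(c, p(p(c)))))  →  g(g(pair(c, pair(g(pair(c, c), p(p(c))), a)), p(p(c))), g(c, p(p(c))))   [R1 at ε]
2. g(g(pair(c, pair(g(pair(c, c), p(p(c))), a)), p(p(c))), g(c, p(p(c))))  →  g(pair(g(pair(c, c), p(p(c))), a), g(c, p(p(c))))   [R4 at 1]
3. g(pair(g(pair(c, c), p(p(c))), a), g(c, p(p(c))))  →  g(pair(c, a), g(c, p(p(c))))   [R4 at 1.1]
4. g(pair(c, a), g(c, p(p(c))))  →  g(pair(c, a), p(p(c)))   [R1 at 2]
5. g(pair(c, a), p(p(c)))  →  a   [R4 at ε]

yes — NF(t₁) = a, NF(t₂) = a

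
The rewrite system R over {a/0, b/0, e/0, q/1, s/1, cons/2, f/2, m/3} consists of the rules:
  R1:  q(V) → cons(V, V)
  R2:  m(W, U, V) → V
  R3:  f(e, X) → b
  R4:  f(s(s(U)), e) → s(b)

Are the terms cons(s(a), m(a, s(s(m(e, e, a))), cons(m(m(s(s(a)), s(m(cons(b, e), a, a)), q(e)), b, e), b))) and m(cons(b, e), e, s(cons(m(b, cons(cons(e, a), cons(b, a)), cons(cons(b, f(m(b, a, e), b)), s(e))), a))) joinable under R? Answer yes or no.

Reduce t₁ = cons(s(a), m(a, s(s(m(e, e, a))), cons(m(m(s(s(a)), s(m(cons(b, e), a, a)), q(e)), b, e), b))):
1. cons(s(a), m(a, s(s(m(e, e, a))), cons(m(m(s(s(a)), s(m(cons(b, e), a, a)), q(e)), b, e), b)))  →  cons(s(a), cons(m(m(s(s(a)), s(m(cons(b, e), a, a)), q(e)), b, e), b))   [R2 at 2]
2. cons(s(a), cons(m(m(s(s(a)), s(m(cons(b, e), a, a)), q(e)), b, e), b))  →  cons(s(a), cons(e, b))   [R2 at 2.1]

Reduce t₂ = m(cons(b, e), e, s(cons(m(b, cons(cons(e, a), cons(b, a)), cons(cons(b, f(m(b, a, e), b)), s(e))), a))):
1. m(cons(b, e), e, s(cons(m(b, cons(cons(e, a), cons(b, a)), cons(cons(b, f(m(b, a, e), b)), s(e))), a)))  →  s(cons(m(b, cons(cons(e, a), cons(b, a)), cons(cons(b, f(m(b, a, e), b)), s(e))), a))   [R2 at ε]
2. s(cons(m(b, cons(cons(e, a), cons(b, a)), cons(cons(b, f(m(b, a, e), b)), s(e))), a))  →  s(cons(cons(cons(b, f(m(b, a, e), b)), s(e)), a))   [R2 at 1.1]
3. s(cons(cons(cons(b, f(m(b, a, e), b)), s(e)), a))  →  s(cons(cons(cons(b, f(e, b)), s(e)), a))   [R2 at 1.1.1.2.1]
4. s(cons(cons(cons(b, f(e, b)), s(e)), a))  →  s(cons(cons(cons(b, b), s(e)), a))   [R3 at 1.1.1.2]

no — NF(t₁) = cons(s(a), cons(e, b)), NF(t₂) = s(cons(cons(cons(b, b), s(e)), a))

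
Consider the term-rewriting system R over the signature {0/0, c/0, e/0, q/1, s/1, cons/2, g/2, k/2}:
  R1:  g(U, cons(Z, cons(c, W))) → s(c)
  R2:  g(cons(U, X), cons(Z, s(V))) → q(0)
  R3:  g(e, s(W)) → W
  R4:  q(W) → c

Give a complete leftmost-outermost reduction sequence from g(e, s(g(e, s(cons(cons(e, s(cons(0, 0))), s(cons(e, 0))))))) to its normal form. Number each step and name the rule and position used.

cons(cons(e, s(cons(0, 0))), s(cons(e, 0)))

1. g(e, s(g(e, s(cons(cons(e, s(cons(0, 0))), s(cons(e, 0)))))))  →  g(e, s(cons(cons(e, s(cons(0, 0))), s(cons(e, 0)))))   [R3 at ε]
2. g(e, s(cons(cons(e, s(cons(0, 0))), s(cons(e, 0)))))  →  cons(cons(e, s(cons(0, 0))), s(cons(e, 0)))   [R3 at ε]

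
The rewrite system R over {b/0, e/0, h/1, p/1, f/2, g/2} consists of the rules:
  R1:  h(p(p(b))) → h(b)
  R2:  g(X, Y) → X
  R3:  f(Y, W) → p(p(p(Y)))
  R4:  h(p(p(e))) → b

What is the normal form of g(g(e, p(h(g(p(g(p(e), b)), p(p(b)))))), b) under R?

e

1. g(g(e, p(h(g(p(g(p(e), b)), p(p(b)))))), b)  →  g(e, p(h(g(p(g(p(e), b)), p(p(b))))))   [R2 at ε]
2. g(e, p(h(g(p(g(p(e), b)), p(p(b))))))  →  e   [R2 at ε]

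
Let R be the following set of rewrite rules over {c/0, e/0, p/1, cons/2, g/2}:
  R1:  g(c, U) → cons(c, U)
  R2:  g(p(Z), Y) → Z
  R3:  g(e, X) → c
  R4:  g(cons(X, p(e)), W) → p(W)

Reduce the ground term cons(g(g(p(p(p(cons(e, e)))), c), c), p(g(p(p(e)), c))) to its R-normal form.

cons(p(cons(e, e)), p(p(e)))

1. cons(g(g(p(p(p(cons(e, e)))), c), c), p(g(p(p(e)), c)))  →  cons(g(p(p(cons(e, e))), c), p(g(p(p(e)), c)))   [R2 at 1.1]
2. cons(g(p(p(cons(e, e))), c), p(g(p(p(e)), c)))  →  cons(p(cons(e, e)), p(g(p(p(e)), c)))   [R2 at 1]
3. cons(p(cons(e, e)), p(g(p(p(e)), c)))  →  cons(p(cons(e, e)), p(p(e)))   [R2 at 2.1]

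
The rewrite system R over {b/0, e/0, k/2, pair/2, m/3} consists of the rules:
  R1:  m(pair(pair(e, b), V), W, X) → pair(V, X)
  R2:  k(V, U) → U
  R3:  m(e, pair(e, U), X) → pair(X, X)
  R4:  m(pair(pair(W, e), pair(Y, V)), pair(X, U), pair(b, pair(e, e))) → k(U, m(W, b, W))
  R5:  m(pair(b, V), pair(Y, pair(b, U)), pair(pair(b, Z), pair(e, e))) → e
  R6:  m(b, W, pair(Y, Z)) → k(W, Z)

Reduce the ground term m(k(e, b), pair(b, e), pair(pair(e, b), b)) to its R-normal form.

b

1. m(k(e, b), pair(b, e), pair(pair(e, b), b))  →  m(b, pair(b, e), pair(pair(e, b), b))   [R2 at 1]
2. m(b, pair(b, e), pair(pair(e, b), b))  →  k(pair(b, e), b)   [R6 at ε]
3. k(pair(b, e), b)  →  b   [R2 at ε]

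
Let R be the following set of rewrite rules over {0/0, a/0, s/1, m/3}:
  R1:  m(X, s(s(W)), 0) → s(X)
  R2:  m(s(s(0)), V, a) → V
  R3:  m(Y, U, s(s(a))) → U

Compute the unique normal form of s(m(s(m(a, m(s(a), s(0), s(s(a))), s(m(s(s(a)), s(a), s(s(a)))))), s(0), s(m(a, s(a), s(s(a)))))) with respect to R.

s(s(0))

1. s(m(s(m(a, m(s(a), s(0), s(s(a))), s(m(s(s(a)), s(a), s(s(a)))))), s(0), s(m(a, s(a), s(s(a))))))  →  s(m(s(m(a, s(0), s(m(s(s(a)), s(a), s(s(a)))))), s(0), s(m(a, s(a), s(s(a))))))   [R3 at 1.1.1.2]
2. s(m(s(m(a, s(0), s(m(s(s(a)), s(a), s(s(a)))))), s(0), s(m(a, s(a), s(s(a))))))  →  s(m(s(m(a, s(0), s(s(a)))), s(0), s(m(a, s(a), s(s(a))))))   [R3 at 1.1.1.3.1]
3. s(m(s(m(a, s(0), s(s(a)))), s(0), s(m(a, s(a), s(s(a))))))  →  s(m(s(s(0)), s(0), s(m(a, s(a), s(s(a))))))   [R3 at 1.1.1]
4. s(m(s(s(0)), s(0), s(m(a, s(a), s(s(a))))))  →  s(m(s(s(0)), s(0), s(s(a))))   [R3 at 1.3.1]
5. s(m(s(s(0)), s(0), s(s(a))))  →  s(s(0))   [R3 at 1]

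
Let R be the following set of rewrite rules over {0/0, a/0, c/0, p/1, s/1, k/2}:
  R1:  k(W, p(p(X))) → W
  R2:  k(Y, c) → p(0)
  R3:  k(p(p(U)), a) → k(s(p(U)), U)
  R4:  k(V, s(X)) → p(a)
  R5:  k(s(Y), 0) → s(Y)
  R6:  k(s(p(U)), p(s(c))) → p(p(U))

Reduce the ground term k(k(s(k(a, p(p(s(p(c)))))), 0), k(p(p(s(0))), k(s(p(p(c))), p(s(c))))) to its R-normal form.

s(a)

1. k(k(s(k(a, p(p(s(p(c)))))), 0), k(p(p(s(0))), k(s(p(p(c))), p(s(c)))))  →  k(s(k(a, p(p(s(p(c)))))), k(p(p(s(0))), k(s(p(p(c))), p(s(c)))))   [R5 at 1]
2. k(s(k(a, p(p(s(p(c)))))), k(p(p(s(0))), k(s(p(p(c))), p(s(c)))))  →  k(s(a), k(p(p(s(0))), k(s(p(p(c))), p(s(c)))))   [R1 at 1.1]
3. k(s(a), k(p(p(s(0))), k(s(p(p(c))), p(s(c)))))  →  k(s(a), k(p(p(s(0))), p(p(p(c)))))   [R6 at 2.2]
4. k(s(a), k(p(p(s(0))), p(p(p(c)))))  →  k(s(a), p(p(s(0))))   [R1 at 2]
5. k(s(a), p(p(s(0))))  →  s(a)   [R1 at ε]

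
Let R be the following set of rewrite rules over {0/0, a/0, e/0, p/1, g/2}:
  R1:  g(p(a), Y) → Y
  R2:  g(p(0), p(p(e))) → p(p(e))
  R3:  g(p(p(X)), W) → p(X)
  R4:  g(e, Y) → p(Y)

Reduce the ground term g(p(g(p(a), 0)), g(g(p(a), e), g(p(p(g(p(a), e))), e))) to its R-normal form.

p(p(e))

1. g(p(g(p(a), 0)), g(g(p(a), e), g(p(p(g(p(a), e))), e)))  →  g(p(0), g(g(p(a), e), g(p(p(g(p(a), e))), e)))   [R1 at 1.1]
2. g(p(0), g(g(p(a), e), g(p(p(g(p(a), e))), e)))  →  g(p(0), g(e, g(p(p(g(p(a), e))), e)))   [R1 at 2.1]
3. g(p(0), g(e, g(p(p(g(p(a), e))), e)))  →  g(p(0), p(g(p(p(g(p(a), e))), e)))   [R4 at 2]
4. g(p(0), p(g(p(p(g(p(a), e))), e)))  →  g(p(0), p(p(g(p(a), e))))   [R3 at 2.1]
5. g(p(0), p(p(g(p(a), e))))  →  g(p(0), p(p(e)))   [R1 at 2.1.1]
6. g(p(0), p(p(e)))  →  p(p(e))   [R2 at ε]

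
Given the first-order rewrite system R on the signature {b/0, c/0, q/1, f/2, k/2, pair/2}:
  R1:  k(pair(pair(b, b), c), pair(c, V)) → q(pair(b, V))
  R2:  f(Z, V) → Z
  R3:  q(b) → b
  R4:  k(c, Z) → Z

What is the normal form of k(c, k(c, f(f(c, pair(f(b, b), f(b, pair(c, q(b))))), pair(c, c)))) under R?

1. k(c, k(c, f(f(c, pair(f(b, b), f(b, pair(c, q(b))))), pair(c, c))))  →  k(c, f(f(c, pair(f(b, b), f(b, pair(c, q(b))))), pair(c, c)))   [R4 at ε]
2. k(c, f(f(c, pair(f(b, b), f(b, pair(c, q(b))))), pair(c, c)))  →  f(f(c, pair(f(b, b), f(b, pair(c, q(b))))), pair(c, c))   [R4 at ε]
3. f(f(c, pair(f(b, b), f(b, pair(c, q(b))))), pair(c, c))  →  f(c, pair(f(b, b), f(b, pair(c, q(b)))))   [R2 at ε]
4. f(c, pair(f(b, b), f(b, pair(c, q(b)))))  →  c   [R2 at ε]

c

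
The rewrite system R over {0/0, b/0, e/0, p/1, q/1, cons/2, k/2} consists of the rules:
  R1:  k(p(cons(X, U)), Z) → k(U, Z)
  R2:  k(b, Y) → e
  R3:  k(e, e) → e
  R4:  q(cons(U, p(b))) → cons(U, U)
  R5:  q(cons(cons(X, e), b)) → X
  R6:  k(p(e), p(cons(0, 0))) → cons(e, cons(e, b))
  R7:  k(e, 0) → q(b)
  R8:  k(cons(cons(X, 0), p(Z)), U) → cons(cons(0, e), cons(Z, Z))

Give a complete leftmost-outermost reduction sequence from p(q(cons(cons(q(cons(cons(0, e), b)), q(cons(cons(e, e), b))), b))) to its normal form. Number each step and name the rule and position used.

1. p(q(cons(cons(q(cons(cons(0, e), b)), q(cons(cons(e, e), b))), b)))  →  p(q(cons(cons(0, q(cons(cons(e, e), b))), b)))   [R5 at 1.1.1.1]
2. p(q(cons(cons(0, q(cons(cons(e, e), b))), b)))  →  p(q(cons(cons(0, e), b)))   [R5 at 1.1.1.2]
3. p(q(cons(cons(0, e), b)))  →  p(0)   [R5 at 1]

p(0)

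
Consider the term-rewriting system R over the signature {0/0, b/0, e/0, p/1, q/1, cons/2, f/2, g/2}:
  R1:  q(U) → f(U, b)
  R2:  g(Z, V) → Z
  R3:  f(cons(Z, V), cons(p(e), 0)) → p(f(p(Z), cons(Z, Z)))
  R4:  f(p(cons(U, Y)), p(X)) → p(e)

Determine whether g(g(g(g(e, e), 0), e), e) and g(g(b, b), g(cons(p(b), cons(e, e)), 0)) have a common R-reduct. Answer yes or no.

no — NF(t₁) = e, NF(t₂) = b

Reduce t₁ = g(g(g(g(e, e), 0), e), e):
1. g(g(g(g(e, e), 0), e), e)  →  g(g(g(e, e), 0), e)   [R2 at ε]
2. g(g(g(e, e), 0), e)  →  g(g(e, e), 0)   [R2 at ε]
3. g(g(e, e), 0)  →  g(e, e)   [R2 at ε]
4. g(e, e)  →  e   [R2 at ε]

Reduce t₂ = g(g(b, b), g(cons(p(b), cons(e, e)), 0)):
1. g(g(b, b), g(cons(p(b), cons(e, e)), 0))  →  g(b, b)   [R2 at ε]
2. g(b, b)  →  b   [R2 at ε]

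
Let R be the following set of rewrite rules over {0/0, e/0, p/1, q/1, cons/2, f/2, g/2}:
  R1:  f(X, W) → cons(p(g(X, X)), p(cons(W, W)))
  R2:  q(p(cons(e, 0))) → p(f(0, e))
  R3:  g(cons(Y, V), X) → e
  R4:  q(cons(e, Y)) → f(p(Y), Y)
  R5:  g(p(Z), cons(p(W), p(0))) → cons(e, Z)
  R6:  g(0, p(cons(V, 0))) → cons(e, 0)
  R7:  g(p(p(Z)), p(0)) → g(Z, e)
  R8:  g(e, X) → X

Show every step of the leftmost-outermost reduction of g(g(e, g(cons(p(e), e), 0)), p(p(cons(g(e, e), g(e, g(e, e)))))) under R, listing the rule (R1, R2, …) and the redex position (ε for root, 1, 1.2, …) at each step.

1. g(g(e, g(cons(p(e), e), 0)), p(p(cons(g(e, e), g(e, g(e, e))))))  →  g(g(cons(p(e), e), 0), p(p(cons(g(e, e), g(e, g(e, e))))))   [R8 at 1]
2. g(g(cons(p(e), e), 0), p(p(cons(g(e, e), g(e, g(e, e))))))  →  g(e, p(p(cons(g(e, e), g(e, g(e, e))))))   [R3 at 1]
3. g(e, p(p(cons(g(e, e), g(e, g(e, e))))))  →  p(p(cons(g(e, e), g(e, g(e, e)))))   [R8 at ε]
4. p(p(cons(g(e, e), g(e, g(e, e)))))  →  p(p(cons(e, g(e, g(e, e)))))   [R8 at 1.1.1]
5. p(p(cons(e, g(e, g(e, e)))))  →  p(p(cons(e, g(e, e))))   [R8 at 1.1.2]
6. p(p(cons(e, g(e, e))))  →  p(p(cons(e, e)))   [R8 at 1.1.2]

p(p(cons(e, e)))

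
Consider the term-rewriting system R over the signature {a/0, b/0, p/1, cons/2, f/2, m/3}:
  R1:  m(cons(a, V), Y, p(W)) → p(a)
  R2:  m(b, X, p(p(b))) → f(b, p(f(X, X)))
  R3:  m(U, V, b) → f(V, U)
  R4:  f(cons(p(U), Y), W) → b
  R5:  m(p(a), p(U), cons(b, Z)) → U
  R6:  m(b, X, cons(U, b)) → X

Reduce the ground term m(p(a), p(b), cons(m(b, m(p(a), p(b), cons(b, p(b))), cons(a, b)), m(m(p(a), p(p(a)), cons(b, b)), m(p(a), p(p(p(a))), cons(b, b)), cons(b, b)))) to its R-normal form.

b

1. m(p(a), p(b), cons(m(b, m(p(a), p(b), cons(b, p(b))), cons(a, b)), m(m(p(a), p(p(a)), cons(b, b)), m(p(a), p(p(p(a))), cons(b, b)), cons(b, b))))  →  m(p(a), p(b), cons(m(p(a), p(b), cons(b, p(b))), m(m(p(a), p(p(a)), cons(b, b)), m(p(a), p(p(p(a))), cons(b, b)), cons(b, b))))   [R6 at 3.1]
2. m(p(a), p(b), cons(m(p(a), p(b), cons(b, p(b))), m(m(p(a), p(p(a)), cons(b, b)), m(p(a), p(p(p(a))), cons(b, b)), cons(b, b))))  →  m(p(a), p(b), cons(b, m(m(p(a), p(p(a)), cons(b, b)), m(p(a), p(p(p(a))), cons(b, b)), cons(b, b))))   [R5 at 3.1]
3. m(p(a), p(b), cons(b, m(m(p(a), p(p(a)), cons(b, b)), m(p(a), p(p(p(a))), cons(b, b)), cons(b, b))))  →  b   [R5 at ε]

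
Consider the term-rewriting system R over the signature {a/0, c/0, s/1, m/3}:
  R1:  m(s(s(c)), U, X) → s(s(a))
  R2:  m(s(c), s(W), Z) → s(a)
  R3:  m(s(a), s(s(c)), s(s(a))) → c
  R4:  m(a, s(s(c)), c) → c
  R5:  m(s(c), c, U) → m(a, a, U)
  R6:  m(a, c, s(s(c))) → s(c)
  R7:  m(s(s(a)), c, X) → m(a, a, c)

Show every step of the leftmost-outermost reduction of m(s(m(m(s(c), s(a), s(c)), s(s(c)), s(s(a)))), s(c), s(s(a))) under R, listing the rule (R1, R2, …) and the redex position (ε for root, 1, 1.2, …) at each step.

s(a)

1. m(s(m(m(s(c), s(a), s(c)), s(s(c)), s(s(a)))), s(c), s(s(a)))  →  m(s(m(s(a), s(s(c)), s(s(a)))), s(c), s(s(a)))   [R2 at 1.1.1]
2. m(s(m(s(a), s(s(c)), s(s(a)))), s(c), s(s(a)))  →  m(s(c), s(c), s(s(a)))   [R3 at 1.1]
3. m(s(c), s(c), s(s(a)))  →  s(a)   [R2 at ε]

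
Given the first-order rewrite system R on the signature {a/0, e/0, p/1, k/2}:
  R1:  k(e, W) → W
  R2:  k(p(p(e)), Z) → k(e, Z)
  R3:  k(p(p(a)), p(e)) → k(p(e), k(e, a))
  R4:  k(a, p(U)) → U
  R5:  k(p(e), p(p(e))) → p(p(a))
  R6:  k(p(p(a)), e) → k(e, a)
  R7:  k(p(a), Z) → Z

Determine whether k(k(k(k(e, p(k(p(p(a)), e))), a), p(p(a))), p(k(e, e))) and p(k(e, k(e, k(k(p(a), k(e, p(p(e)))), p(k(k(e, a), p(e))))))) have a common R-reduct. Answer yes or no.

no — NF(t₁) = p(e), NF(t₂) = p(p(e))

Reduce t₁ = k(k(k(k(e, p(k(p(p(a)), e))), a), p(p(a))), p(k(e, e))):
1. k(k(k(k(e, p(k(p(p(a)), e))), a), p(p(a))), p(k(e, e)))  →  k(k(k(p(k(p(p(a)), e)), a), p(p(a))), p(k(e, e)))   [R1 at 1.1.1]
2. k(k(k(p(k(p(p(a)), e)), a), p(p(a))), p(k(e, e)))  →  k(k(k(p(k(e, a)), a), p(p(a))), p(k(e, e)))   [R6 at 1.1.1.1]
3. k(k(k(p(k(e, a)), a), p(p(a))), p(k(e, e)))  →  k(k(k(p(a), a), p(p(a))), p(k(e, e)))   [R1 at 1.1.1.1]
4. k(k(k(p(a), a), p(p(a))), p(k(e, e)))  →  k(k(a, p(p(a))), p(k(e, e)))   [R7 at 1.1]
5. k(k(a, p(p(a))), p(k(e, e)))  →  k(p(a), p(k(e, e)))   [R4 at 1]
6. k(p(a), p(k(e, e)))  →  p(k(e, e))   [R7 at ε]
7. p(k(e, e))  →  p(e)   [R1 at 1]

Reduce t₂ = p(k(e, k(e, k(k(p(a), k(e, p(p(e)))), p(k(k(e, a), p(e))))))):
1. p(k(e, k(e, k(k(p(a), k(e, p(p(e)))), p(k(k(e, a), p(e)))))))  →  p(k(e, k(k(p(a), k(e, p(p(e)))), p(k(k(e, a), p(e))))))   [R1 at 1]
2. p(k(e, k(k(p(a), k(e, p(p(e)))), p(k(k(e, a), p(e))))))  →  p(k(k(p(a), k(e, p(p(e)))), p(k(k(e, a), p(e)))))   [R1 at 1]
3. p(k(k(p(a), k(e, p(p(e)))), p(k(k(e, a), p(e)))))  →  p(k(k(e, p(p(e))), p(k(k(e, a), p(e)))))   [R7 at 1.1]
4. p(k(k(e, p(p(e))), p(k(k(e, a), p(e)))))  →  p(k(p(p(e)), p(k(k(e, a), p(e)))))   [R1 at 1.1]
5. p(k(p(p(e)), p(k(k(e, a), p(e)))))  →  p(k(e, p(k(k(e, a), p(e)))))   [R2 at 1]
6. p(k(e, p(k(k(e, a), p(e)))))  →  p(p(k(k(e, a), p(e))))   [R1 at 1]
7. p(p(k(k(e, a), p(e))))  →  p(p(k(a, p(e))))   [R1 at 1.1.1]
8. p(p(k(a, p(e))))  →  p(p(e))   [R4 at 1.1]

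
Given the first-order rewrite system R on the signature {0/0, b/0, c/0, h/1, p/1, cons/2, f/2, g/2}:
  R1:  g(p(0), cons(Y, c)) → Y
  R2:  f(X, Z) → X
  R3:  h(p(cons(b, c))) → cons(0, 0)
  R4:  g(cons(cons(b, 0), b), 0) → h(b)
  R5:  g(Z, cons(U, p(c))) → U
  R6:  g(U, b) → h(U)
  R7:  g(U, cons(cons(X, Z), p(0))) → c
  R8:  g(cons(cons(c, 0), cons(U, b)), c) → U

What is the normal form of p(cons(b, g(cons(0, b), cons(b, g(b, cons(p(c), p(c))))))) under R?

p(cons(b, b))

1. p(cons(b, g(cons(0, b), cons(b, g(b, cons(p(c), p(c)))))))  →  p(cons(b, g(cons(0, b), cons(b, p(c)))))   [R5 at 1.2.2.2]
2. p(cons(b, g(cons(0, b), cons(b, p(c)))))  →  p(cons(b, b))   [R5 at 1.2]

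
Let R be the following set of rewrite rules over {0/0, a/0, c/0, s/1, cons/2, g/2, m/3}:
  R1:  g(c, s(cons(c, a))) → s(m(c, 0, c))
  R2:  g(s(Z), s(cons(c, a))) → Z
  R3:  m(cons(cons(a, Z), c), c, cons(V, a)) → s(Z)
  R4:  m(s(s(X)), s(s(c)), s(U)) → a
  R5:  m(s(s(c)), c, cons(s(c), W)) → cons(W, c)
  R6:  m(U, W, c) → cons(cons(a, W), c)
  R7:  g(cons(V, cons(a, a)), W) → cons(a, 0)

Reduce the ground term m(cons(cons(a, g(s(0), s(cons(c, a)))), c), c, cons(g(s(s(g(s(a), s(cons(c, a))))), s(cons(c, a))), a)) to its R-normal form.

1. m(cons(cons(a, g(s(0), s(cons(c, a)))), c), c, cons(g(s(s(g(s(a), s(cons(c, a))))), s(cons(c, a))), a))  →  s(g(s(0), s(cons(c, a))))   [R3 at ε]
2. s(g(s(0), s(cons(c, a))))  →  s(0)   [R2 at 1]

s(0)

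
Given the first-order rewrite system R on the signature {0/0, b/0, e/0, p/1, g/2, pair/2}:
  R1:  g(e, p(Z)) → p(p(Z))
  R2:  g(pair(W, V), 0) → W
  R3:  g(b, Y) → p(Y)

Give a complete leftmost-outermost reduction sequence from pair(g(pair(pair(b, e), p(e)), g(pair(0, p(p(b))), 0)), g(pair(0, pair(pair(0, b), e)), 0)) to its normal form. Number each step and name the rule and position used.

pair(pair(b, e), 0)

1. pair(g(pair(pair(b, e), p(e)), g(pair(0, p(p(b))), 0)), g(pair(0, pair(pair(0, b), e)), 0))  →  pair(g(pair(pair(b, e), p(e)), 0), g(pair(0, pair(pair(0, b), e)), 0))   [R2 at 1.2]
2. pair(g(pair(pair(b, e), p(e)), 0), g(pair(0, pair(pair(0, b), e)), 0))  →  pair(pair(b, e), g(pair(0, pair(pair(0, b), e)), 0))   [R2 at 1]
3. pair(pair(b, e), g(pair(0, pair(pair(0, b), e)), 0))  →  pair(pair(b, e), 0)   [R2 at 2]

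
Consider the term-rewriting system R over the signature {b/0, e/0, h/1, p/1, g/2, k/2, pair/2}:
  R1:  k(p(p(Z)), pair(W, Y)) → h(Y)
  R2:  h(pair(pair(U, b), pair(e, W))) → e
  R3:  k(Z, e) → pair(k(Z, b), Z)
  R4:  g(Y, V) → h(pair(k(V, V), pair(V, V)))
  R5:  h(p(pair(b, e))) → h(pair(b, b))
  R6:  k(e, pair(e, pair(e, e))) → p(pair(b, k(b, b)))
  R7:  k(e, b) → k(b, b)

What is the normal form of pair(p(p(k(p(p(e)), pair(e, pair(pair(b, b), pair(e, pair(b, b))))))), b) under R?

1. pair(p(p(k(p(p(e)), pair(e, pair(pair(b, b), pair(e, pair(b, b))))))), b)  →  pair(p(p(h(pair(pair(b, b), pair(e, pair(b, b)))))), b)   [R1 at 1.1.1]
2. pair(p(p(h(pair(pair(b, b), pair(e, pair(b, b)))))), b)  →  pair(p(p(e)), b)   [R2 at 1.1.1]

pair(p(p(e)), b)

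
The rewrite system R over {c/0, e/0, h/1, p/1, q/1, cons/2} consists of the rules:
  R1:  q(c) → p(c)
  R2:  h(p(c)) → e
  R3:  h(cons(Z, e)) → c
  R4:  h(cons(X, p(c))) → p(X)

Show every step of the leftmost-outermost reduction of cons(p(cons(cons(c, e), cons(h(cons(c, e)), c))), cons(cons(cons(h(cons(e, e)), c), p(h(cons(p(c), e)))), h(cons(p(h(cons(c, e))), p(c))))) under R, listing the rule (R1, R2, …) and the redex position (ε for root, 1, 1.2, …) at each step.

cons(p(cons(cons(c, e), cons(c, c))), cons(cons(cons(c, c), p(c)), p(p(c))))

1. cons(p(cons(cons(c, e), cons(h(cons(c, e)), c))), cons(cons(cons(h(cons(e, e)), c), p(h(cons(p(c), e)))), h(cons(p(h(cons(c, e))), p(c)))))  →  cons(p(cons(cons(c, e), cons(c, c))), cons(cons(cons(h(cons(e, e)), c), p(h(cons(p(c), e)))), h(cons(p(h(cons(c, e))), p(c)))))   [R3 at 1.1.2.1]
2. cons(p(cons(cons(c, e), cons(c, c))), cons(cons(cons(h(cons(e, e)), c), p(h(cons(p(c), e)))), h(cons(p(h(cons(c, e))), p(c)))))  →  cons(p(cons(cons(c, e), cons(c, c))), cons(cons(cons(c, c), p(h(cons(p(c), e)))), h(cons(p(h(cons(c, e))), p(c)))))   [R3 at 2.1.1.1]
3. cons(p(cons(cons(c, e), cons(c, c))), cons(cons(cons(c, c), p(h(cons(p(c), e)))), h(cons(p(h(cons(c, e))), p(c)))))  →  cons(p(cons(cons(c, e), cons(c, c))), cons(cons(cons(c, c), p(c)), h(cons(p(h(cons(c, e))), p(c)))))   [R3 at 2.1.2.1]
4. cons(p(cons(cons(c, e), cons(c, c))), cons(cons(cons(c, c), p(c)), h(cons(p(h(cons(c, e))), p(c)))))  →  cons(p(cons(cons(c, e), cons(c, c))), cons(cons(cons(c, c), p(c)), p(p(h(cons(c, e))))))   [R4 at 2.2]
5. cons(p(cons(cons(c, e), cons(c, c))), cons(cons(cons(c, c), p(c)), p(p(h(cons(c, e))))))  →  cons(p(cons(cons(c, e), cons(c, c))), cons(cons(cons(c, c), p(c)), p(p(c))))   [R3 at 2.2.1.1]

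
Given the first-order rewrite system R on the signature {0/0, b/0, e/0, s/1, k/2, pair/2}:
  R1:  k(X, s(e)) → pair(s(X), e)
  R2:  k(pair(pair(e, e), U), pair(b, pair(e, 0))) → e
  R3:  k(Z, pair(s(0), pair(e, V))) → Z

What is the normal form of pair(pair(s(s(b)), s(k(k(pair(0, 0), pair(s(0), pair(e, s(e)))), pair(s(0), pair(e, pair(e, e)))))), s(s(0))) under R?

1. pair(pair(s(s(b)), s(k(k(pair(0, 0), pair(s(0), pair(e, s(e)))), pair(s(0), pair(e, pair(e, e)))))), s(s(0)))  →  pair(pair(s(s(b)), s(k(pair(0, 0), pair(s(0), pair(e, s(e)))))), s(s(0)))   [R3 at 1.2.1]
2. pair(pair(s(s(b)), s(k(pair(0, 0), pair(s(0), pair(e, s(e)))))), s(s(0)))  →  pair(pair(s(s(b)), s(pair(0, 0))), s(s(0)))   [R3 at 1.2.1]

pair(pair(s(s(b)), s(pair(0, 0))), s(s(0)))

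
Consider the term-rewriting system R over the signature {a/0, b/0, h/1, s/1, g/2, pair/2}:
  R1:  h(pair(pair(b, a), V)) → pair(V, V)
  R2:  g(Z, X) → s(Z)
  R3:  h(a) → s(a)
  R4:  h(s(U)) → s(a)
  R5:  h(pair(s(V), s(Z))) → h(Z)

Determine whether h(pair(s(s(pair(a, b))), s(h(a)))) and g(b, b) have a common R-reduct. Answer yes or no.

Reduce t₁ = h(pair(s(s(pair(a, b))), s(h(a)))):
1. h(pair(s(s(pair(a, b))), s(h(a))))  →  h(h(a))   [R5 at ε]
2. h(h(a))  →  h(s(a))   [R3 at 1]
3. h(s(a))  →  s(a)   [R4 at ε]

Reduce t₂ = g(b, b):
1. g(b, b)  →  s(b)   [R2 at ε]

no — NF(t₁) = s(a), NF(t₂) = s(b)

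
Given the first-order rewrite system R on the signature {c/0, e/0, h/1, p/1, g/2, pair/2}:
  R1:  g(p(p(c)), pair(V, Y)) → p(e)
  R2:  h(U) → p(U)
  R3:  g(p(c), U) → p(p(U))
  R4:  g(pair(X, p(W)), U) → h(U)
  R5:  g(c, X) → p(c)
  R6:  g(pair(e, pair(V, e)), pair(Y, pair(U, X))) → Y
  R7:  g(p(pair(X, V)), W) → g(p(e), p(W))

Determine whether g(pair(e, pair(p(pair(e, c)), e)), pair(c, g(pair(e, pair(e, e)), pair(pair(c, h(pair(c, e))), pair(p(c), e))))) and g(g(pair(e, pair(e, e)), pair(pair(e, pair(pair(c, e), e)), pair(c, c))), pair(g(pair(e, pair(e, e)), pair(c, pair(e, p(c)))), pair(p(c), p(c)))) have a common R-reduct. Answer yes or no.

yes — NF(t₁) = c, NF(t₂) = c

Reduce t₁ = g(pair(e, pair(p(pair(e, c)), e)), pair(c, g(pair(e, pair(e, e)), pair(pair(c, h(pair(c, e))), pair(p(c), e))))):
1. g(pair(e, pair(p(pair(e, c)), e)), pair(c, g(pair(e, pair(e, e)), pair(pair(c, h(pair(c, e))), pair(p(c), e)))))  →  g(pair(e, pair(p(pair(e, c)), e)), pair(c, pair(c, h(pair(c, e)))))   [R6 at 2.2]
2. g(pair(e, pair(p(pair(e, c)), e)), pair(c, pair(c, h(pair(c, e)))))  →  c   [R6 at ε]

Reduce t₂ = g(g(pair(e, pair(e, e)), pair(pair(e, pair(pair(c, e), e)), pair(c, c))), pair(g(pair(e, pair(e, e)), pair(c, pair(e, p(c)))), pair(p(c), p(c)))):
1. g(g(pair(e, pair(e, e)), pair(pair(e, pair(pair(c, e), e)), pair(c, c))), pair(g(pair(e, pair(e, e)), pair(c, pair(e, p(c)))), pair(p(c), p(c))))  →  g(pair(e, pair(pair(c, e), e)), pair(g(pair(e, pair(e, e)), pair(c, pair(e, p(c)))), pair(p(c), p(c))))   [R6 at 1]
2. g(pair(e, pair(pair(c, e), e)), pair(g(pair(e, pair(e, e)), pair(c, pair(e, p(c)))), pair(p(c), p(c))))  →  g(pair(e, pair(e, e)), pair(c, pair(e, p(c))))   [R6 at ε]
3. g(pair(e, pair(e, e)), pair(c, pair(e, p(c))))  →  c   [R6 at ε]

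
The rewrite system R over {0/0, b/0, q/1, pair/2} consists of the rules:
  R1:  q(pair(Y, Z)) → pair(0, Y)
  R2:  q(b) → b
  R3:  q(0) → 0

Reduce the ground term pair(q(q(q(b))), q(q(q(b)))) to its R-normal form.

1. pair(q(q(q(b))), q(q(q(b))))  →  pair(q(q(b)), q(q(q(b))))   [R2 at 1.1.1]
2. pair(q(q(b)), q(q(q(b))))  →  pair(q(b), q(q(q(b))))   [R2 at 1.1]
3. pair(q(b), q(q(q(b))))  →  pair(b, q(q(q(b))))   [R2 at 1]
4. pair(b, q(q(q(b))))  →  pair(b, q(q(b)))   [R2 at 2.1.1]
5. pair(b, q(q(b)))  →  pair(b, q(b))   [R2 at 2.1]
6. pair(b, q(b))  →  pair(b, b)   [R2 at 2]

pair(b, b)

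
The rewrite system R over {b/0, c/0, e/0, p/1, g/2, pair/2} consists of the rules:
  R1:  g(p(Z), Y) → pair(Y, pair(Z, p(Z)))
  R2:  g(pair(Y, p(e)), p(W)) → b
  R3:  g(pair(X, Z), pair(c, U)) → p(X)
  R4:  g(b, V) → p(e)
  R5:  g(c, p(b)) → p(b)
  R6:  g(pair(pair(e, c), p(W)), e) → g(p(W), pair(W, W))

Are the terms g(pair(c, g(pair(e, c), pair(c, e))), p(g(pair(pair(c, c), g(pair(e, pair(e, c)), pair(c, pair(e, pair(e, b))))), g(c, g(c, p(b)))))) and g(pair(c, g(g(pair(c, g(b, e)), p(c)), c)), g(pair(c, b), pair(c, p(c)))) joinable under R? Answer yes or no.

Reduce t₁ = g(pair(c, g(pair(e, c), pair(c, e))), p(g(pair(pair(c, c), g(pair(e, pair(e, c)), pair(c, pair(e, pair(e, b))))), g(c, g(c, p(b)))))):
1. g(pair(c, g(pair(e, c), pair(c, e))), p(g(pair(pair(c, c), g(pair(e, pair(e, c)), pair(c, pair(e, pair(e, b))))), g(c, g(c, p(b))))))  →  g(pair(c, p(e)), p(g(pair(pair(c, c), g(pair(e, pair(e, c)), pair(c, pair(e, pair(e, b))))), g(c, g(c, p(b))))))   [R3 at 1.2]
2. g(pair(c, p(e)), p(g(pair(pair(c, c), g(pair(e, pair(e, c)), pair(c, pair(e, pair(e, b))))), g(c, g(c, p(b))))))  →  b   [R2 at ε]

Reduce t₂ = g(pair(c, g(g(pair(c, g(b, e)), p(c)), c)), g(pair(c, b), pair(c, p(c)))):
1. g(pair(c, g(g(pair(c, g(b, e)), p(c)), c)), g(pair(c, b), pair(c, p(c))))  →  g(pair(c, g(g(pair(c, p(e)), p(c)), c)), g(pair(c, b), pair(c, p(c))))   [R4 at 1.2.1.1.2]
2. g(pair(c, g(g(pair(c, p(e)), p(c)), c)), g(pair(c, b), pair(c, p(c))))  →  g(pair(c, g(b, c)), g(pair(c, b), pair(c, p(c))))   [R2 at 1.2.1]
3. g(pair(c, g(b, c)), g(pair(c, b), pair(c, p(c))))  →  g(pair(c, p(e)), g(pair(c, b), pair(c, p(c))))   [R4 at 1.2]
4. g(pair(c, p(e)), g(pair(c, b), pair(c, p(c))))  →  g(pair(c, p(e)), p(c))   [R3 at 2]
5. g(pair(c, p(e)), p(c))  →  b   [R2 at ε]

yes — NF(t₁) = b, NF(t₂) = b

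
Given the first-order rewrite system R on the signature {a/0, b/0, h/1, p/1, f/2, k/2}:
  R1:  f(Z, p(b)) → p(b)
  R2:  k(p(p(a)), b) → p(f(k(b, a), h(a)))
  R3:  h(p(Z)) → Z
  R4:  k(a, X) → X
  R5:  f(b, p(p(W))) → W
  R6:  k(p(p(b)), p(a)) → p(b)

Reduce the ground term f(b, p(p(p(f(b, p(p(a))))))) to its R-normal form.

p(a)

1. f(b, p(p(p(f(b, p(p(a)))))))  →  p(f(b, p(p(a))))   [R5 at ε]
2. p(f(b, p(p(a))))  →  p(a)   [R5 at 1]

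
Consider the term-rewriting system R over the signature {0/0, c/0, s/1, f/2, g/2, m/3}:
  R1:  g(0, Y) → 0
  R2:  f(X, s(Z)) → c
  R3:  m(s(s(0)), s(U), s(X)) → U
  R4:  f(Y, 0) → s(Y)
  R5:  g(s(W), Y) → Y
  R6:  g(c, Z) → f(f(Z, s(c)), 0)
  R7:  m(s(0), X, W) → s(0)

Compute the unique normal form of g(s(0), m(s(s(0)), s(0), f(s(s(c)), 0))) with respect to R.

0

1. g(s(0), m(s(s(0)), s(0), f(s(s(c)), 0)))  →  m(s(s(0)), s(0), f(s(s(c)), 0))   [R5 at ε]
2. m(s(s(0)), s(0), f(s(s(c)), 0))  →  m(s(s(0)), s(0), s(s(s(c))))   [R4 at 3]
3. m(s(s(0)), s(0), s(s(s(c))))  →  0   [R3 at ε]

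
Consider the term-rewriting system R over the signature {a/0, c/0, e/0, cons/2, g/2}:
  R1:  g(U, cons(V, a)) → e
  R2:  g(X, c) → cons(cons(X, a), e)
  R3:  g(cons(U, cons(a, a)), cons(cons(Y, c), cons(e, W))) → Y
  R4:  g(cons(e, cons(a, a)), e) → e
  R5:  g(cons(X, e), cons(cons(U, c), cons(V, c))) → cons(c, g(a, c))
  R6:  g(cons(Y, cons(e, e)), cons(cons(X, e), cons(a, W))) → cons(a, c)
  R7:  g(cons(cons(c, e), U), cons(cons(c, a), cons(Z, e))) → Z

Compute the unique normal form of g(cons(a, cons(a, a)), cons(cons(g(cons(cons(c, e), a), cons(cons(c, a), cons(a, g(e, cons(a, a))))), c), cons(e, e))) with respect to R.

a

1. g(cons(a, cons(a, a)), cons(cons(g(cons(cons(c, e), a), cons(cons(c, a), cons(a, g(e, cons(a, a))))), c), cons(e, e)))  →  g(cons(cons(c, e), a), cons(cons(c, a), cons(a, g(e, cons(a, a)))))   [R3 at ε]
2. g(cons(cons(c, e), a), cons(cons(c, a), cons(a, g(e, cons(a, a)))))  →  g(cons(cons(c, e), a), cons(cons(c, a), cons(a, e)))   [R1 at 2.2.2]
3. g(cons(cons(c, e), a), cons(cons(c, a), cons(a, e)))  →  a   [R7 at ε]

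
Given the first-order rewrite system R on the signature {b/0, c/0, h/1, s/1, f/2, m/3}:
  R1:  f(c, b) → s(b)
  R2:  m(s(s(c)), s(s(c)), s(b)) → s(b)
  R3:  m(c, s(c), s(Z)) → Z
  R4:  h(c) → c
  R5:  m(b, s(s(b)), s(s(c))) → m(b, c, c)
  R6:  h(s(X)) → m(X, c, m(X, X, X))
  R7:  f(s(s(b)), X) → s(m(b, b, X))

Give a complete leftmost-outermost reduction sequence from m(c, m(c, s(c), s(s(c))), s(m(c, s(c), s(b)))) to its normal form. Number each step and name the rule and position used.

1. m(c, m(c, s(c), s(s(c))), s(m(c, s(c), s(b))))  →  m(c, s(c), s(m(c, s(c), s(b))))   [R3 at 2]
2. m(c, s(c), s(m(c, s(c), s(b))))  →  m(c, s(c), s(b))   [R3 at ε]
3. m(c, s(c), s(b))  →  b   [R3 at ε]

b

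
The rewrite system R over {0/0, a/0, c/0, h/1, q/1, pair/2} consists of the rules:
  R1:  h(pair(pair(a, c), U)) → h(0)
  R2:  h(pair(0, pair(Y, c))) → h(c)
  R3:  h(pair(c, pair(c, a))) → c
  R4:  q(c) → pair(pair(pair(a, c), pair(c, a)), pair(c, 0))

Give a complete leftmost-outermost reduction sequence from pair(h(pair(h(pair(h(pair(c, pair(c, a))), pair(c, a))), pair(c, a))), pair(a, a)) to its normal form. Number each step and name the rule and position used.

pair(c, pair(a, a))

1. pair(h(pair(h(pair(h(pair(c, pair(c, a))), pair(c, a))), pair(c, a))), pair(a, a))  →  pair(h(pair(h(pair(c, pair(c, a))), pair(c, a))), pair(a, a))   [R3 at 1.1.1.1.1]
2. pair(h(pair(h(pair(c, pair(c, a))), pair(c, a))), pair(a, a))  →  pair(h(pair(c, pair(c, a))), pair(a, a))   [R3 at 1.1.1]
3. pair(h(pair(c, pair(c, a))), pair(a, a))  →  pair(c, pair(a, a))   [R3 at 1]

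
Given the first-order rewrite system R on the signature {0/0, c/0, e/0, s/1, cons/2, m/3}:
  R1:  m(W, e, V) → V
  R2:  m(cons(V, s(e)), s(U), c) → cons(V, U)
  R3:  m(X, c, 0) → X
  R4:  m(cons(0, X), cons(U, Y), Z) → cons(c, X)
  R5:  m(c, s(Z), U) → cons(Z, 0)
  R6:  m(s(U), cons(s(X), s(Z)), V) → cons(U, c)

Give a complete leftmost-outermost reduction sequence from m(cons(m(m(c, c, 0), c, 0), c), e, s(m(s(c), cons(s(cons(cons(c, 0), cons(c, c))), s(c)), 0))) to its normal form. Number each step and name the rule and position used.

s(cons(c, c))

1. m(cons(m(m(c, c, 0), c, 0), c), e, s(m(s(c), cons(s(cons(cons(c, 0), cons(c, c))), s(c)), 0)))  →  s(m(s(c), cons(s(cons(cons(c, 0), cons(c, c))), s(c)), 0))   [R1 at ε]
2. s(m(s(c), cons(s(cons(cons(c, 0), cons(c, c))), s(c)), 0))  →  s(cons(c, c))   [R6 at 1]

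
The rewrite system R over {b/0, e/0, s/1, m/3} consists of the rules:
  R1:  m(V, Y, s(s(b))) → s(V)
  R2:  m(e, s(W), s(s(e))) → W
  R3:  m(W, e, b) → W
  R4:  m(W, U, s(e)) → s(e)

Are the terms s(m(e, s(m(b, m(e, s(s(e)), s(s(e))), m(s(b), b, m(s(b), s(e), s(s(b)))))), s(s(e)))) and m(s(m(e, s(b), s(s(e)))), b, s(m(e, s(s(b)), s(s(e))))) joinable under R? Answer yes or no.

Reduce t₁ = s(m(e, s(m(b, m(e, s(s(e)), s(s(e))), m(s(b), b, m(s(b), s(e), s(s(b)))))), s(s(e)))):
1. s(m(e, s(m(b, m(e, s(s(e)), s(s(e))), m(s(b), b, m(s(b), s(e), s(s(b)))))), s(s(e))))  →  s(m(b, m(e, s(s(e)), s(s(e))), m(s(b), b, m(s(b), s(e), s(s(b))))))   [R2 at 1]
2. s(m(b, m(e, s(s(e)), s(s(e))), m(s(b), b, m(s(b), s(e), s(s(b))))))  →  s(m(b, s(e), m(s(b), b, m(s(b), s(e), s(s(b))))))   [R2 at 1.2]
3. s(m(b, s(e), m(s(b), b, m(s(b), s(e), s(s(b))))))  →  s(m(b, s(e), m(s(b), b, s(s(b)))))   [R1 at 1.3.3]
4. s(m(b, s(e), m(s(b), b, s(s(b)))))  →  s(m(b, s(e), s(s(b))))   [R1 at 1.3]
5. s(m(b, s(e), s(s(b))))  →  s(s(b))   [R1 at 1]

Reduce t₂ = m(s(m(e, s(b), s(s(e)))), b, s(m(e, s(s(b)), s(s(e))))):
1. m(s(m(e, s(b), s(s(e)))), b, s(m(e, s(s(b)), s(s(e)))))  →  m(s(b), b, s(m(e, s(s(b)), s(s(e)))))   [R2 at 1.1]
2. m(s(b), b, s(m(e, s(s(b)), s(s(e)))))  →  m(s(b), b, s(s(b)))   [R2 at 3.1]
3. m(s(b), b, s(s(b)))  →  s(s(b))   [R1 at ε]

yes — NF(t₁) = s(s(b)), NF(t₂) = s(s(b))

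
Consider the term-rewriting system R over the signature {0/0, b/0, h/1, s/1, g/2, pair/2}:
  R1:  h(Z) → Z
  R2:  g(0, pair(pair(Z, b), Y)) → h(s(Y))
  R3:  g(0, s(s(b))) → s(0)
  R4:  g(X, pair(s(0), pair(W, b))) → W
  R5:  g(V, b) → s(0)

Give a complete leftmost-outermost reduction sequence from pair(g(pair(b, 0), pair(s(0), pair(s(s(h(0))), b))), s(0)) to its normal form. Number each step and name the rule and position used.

1. pair(g(pair(b, 0), pair(s(0), pair(s(s(h(0))), b))), s(0))  →  pair(s(s(h(0))), s(0))   [R4 at 1]
2. pair(s(s(h(0))), s(0))  →  pair(s(s(0)), s(0))   [R1 at 1.1.1]

pair(s(s(0)), s(0))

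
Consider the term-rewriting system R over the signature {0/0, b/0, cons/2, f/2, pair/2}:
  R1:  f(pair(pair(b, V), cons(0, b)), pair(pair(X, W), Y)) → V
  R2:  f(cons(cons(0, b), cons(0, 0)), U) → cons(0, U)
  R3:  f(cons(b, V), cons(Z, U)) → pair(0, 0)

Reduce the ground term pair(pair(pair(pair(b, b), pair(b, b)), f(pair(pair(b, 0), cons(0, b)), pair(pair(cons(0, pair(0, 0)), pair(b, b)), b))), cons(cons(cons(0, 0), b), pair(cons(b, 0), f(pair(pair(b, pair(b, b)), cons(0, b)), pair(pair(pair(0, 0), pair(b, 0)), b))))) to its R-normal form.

pair(pair(pair(pair(b, b), pair(b, b)), 0), cons(cons(cons(0, 0), b), pair(cons(b, 0), pair(b, b))))

1. pair(pair(pair(pair(b, b), pair(b, b)), f(pair(pair(b, 0), cons(0, b)), pair(pair(cons(0, pair(0, 0)), pair(b, b)), b))), cons(cons(cons(0, 0), b), pair(cons(b, 0), f(pair(pair(b, pair(b, b)), cons(0, b)), pair(pair(pair(0, 0), pair(b, 0)), b)))))  →  pair(pair(pair(pair(b, b), pair(b, b)), 0), cons(cons(cons(0, 0), b), pair(cons(b, 0), f(pair(pair(b, pair(b, b)), cons(0, b)), pair(pair(pair(0, 0), pair(b, 0)), b)))))   [R1 at 1.2]
2. pair(pair(pair(pair(b, b), pair(b, b)), 0), cons(cons(cons(0, 0), b), pair(cons(b, 0), f(pair(pair(b, pair(b, b)), cons(0, b)), pair(pair(pair(0, 0), pair(b, 0)), b)))))  →  pair(pair(pair(pair(b, b), pair(b, b)), 0), cons(cons(cons(0, 0), b), pair(cons(b, 0), pair(b, b))))   [R1 at 2.2.2]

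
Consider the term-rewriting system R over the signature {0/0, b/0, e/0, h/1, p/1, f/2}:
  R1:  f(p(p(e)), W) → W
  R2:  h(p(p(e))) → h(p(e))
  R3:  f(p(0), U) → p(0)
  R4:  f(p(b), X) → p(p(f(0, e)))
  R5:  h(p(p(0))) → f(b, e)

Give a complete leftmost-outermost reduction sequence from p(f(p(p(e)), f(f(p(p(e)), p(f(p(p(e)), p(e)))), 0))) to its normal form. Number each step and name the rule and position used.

1. p(f(p(p(e)), f(f(p(p(e)), p(f(p(p(e)), p(e)))), 0)))  →  p(f(f(p(p(e)), p(f(p(p(e)), p(e)))), 0))   [R1 at 1]
2. p(f(f(p(p(e)), p(f(p(p(e)), p(e)))), 0))  →  p(f(p(f(p(p(e)), p(e))), 0))   [R1 at 1.1]
3. p(f(p(f(p(p(e)), p(e))), 0))  →  p(f(p(p(e)), 0))   [R1 at 1.1.1]
4. p(f(p(p(e)), 0))  →  p(0)   [R1 at 1]

p(0)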